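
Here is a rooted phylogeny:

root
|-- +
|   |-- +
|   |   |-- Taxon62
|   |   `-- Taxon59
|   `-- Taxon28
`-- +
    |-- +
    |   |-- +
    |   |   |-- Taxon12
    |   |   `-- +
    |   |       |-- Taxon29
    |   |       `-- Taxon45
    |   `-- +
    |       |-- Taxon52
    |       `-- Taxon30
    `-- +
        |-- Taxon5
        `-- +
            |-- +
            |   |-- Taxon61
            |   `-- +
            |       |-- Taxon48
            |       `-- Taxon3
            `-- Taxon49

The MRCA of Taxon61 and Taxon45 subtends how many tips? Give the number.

10

The MRCA of Taxon61 and Taxon45 is the node subtending (((Taxon12,(Taxon29,Taxon45)),(Taxon52,Taxon30)),(Taxon5,((Taxon61,(Taxon48,Taxon3)),Taxon49))).
That clade contains 10 terminal taxa: Taxon12, Taxon29, Taxon3, Taxon30, Taxon45, Taxon48, Taxon49, Taxon5, Taxon52, Taxon61.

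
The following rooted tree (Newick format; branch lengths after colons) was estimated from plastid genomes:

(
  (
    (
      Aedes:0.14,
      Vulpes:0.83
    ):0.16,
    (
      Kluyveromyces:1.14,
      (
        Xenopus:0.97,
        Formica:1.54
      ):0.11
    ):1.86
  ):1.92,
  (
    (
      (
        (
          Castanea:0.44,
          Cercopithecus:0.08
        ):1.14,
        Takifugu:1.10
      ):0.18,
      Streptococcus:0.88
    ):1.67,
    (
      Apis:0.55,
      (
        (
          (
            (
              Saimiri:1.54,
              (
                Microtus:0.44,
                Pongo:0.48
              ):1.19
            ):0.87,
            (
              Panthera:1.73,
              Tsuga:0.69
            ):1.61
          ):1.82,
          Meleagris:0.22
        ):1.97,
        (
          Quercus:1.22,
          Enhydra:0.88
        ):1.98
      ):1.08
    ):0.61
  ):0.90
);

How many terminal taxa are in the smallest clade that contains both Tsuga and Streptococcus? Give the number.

13

The MRCA of Tsuga and Streptococcus is the node subtending ((((Castanea,Cercopithecus),Takifugu),Streptococcus),(Apis,((((Saimiri,(Microtus,Pongo)),(Panthera,Tsuga)),Meleagris),(Quercus,Enhydra)))).
That clade contains 13 terminal taxa: Apis, Castanea, Cercopithecus, Enhydra, Meleagris, Microtus, Panthera, Pongo, Quercus, Saimiri, Streptococcus, Takifugu, Tsuga.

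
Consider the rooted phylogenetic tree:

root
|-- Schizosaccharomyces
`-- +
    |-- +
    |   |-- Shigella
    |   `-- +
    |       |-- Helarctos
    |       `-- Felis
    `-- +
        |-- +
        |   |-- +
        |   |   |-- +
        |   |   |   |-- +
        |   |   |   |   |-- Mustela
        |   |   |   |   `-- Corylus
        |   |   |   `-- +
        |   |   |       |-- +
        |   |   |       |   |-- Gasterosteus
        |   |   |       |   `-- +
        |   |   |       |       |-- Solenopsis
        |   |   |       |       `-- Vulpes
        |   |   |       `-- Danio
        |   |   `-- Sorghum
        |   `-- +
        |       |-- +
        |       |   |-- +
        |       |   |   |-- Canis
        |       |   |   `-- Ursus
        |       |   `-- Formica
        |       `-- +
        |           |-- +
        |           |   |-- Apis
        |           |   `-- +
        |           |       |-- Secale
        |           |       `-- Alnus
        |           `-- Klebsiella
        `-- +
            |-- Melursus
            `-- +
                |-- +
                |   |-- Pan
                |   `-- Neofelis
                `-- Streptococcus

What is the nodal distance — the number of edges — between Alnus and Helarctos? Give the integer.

10

The MRCA of Alnus and Helarctos is the node subtending ((Shigella,(Helarctos,Felis)),(((((Mustela,Corylus),((Gasterosteus,(Solenopsis,Vulpes)),Danio)),Sorghum),(((Canis,Ursus),Formica),((Apis,(Secale,Alnus)),Klebsiella))),(Melursus,((Pan,Neofelis),Streptococcus)))).
From Alnus up to that node: 7 branches. From Helarctos up to the same node: 3 branches. Total: 7 + 3 = 10.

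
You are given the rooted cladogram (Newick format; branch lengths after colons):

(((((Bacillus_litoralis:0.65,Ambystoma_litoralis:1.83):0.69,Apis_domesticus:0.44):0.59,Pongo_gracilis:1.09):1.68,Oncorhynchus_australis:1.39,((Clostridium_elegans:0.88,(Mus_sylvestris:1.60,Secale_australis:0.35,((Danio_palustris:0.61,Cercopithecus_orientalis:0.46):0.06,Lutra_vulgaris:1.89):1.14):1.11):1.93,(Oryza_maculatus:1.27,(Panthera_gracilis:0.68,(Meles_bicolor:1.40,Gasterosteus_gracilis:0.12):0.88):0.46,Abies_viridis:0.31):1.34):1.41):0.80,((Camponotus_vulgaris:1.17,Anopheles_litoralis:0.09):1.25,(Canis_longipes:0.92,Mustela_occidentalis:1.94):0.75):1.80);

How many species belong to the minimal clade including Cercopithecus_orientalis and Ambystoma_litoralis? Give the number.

The MRCA of Cercopithecus_orientalis and Ambystoma_litoralis is the node subtending ((((Bacillus_litoralis,Ambystoma_litoralis),Apis_domesticus),Pongo_gracilis),Oncorhynchus_australis,((Clostridium_elegans,(Mus_sylvestris,Secale_australis,((Danio_palustris,Cercopithecus_orientalis),Lutra_vulgaris))),(Oryza_maculatus,(Panthera_gracilis,(Meles_bicolor,Gasterosteus_gracilis)),Abies_viridis))).
That clade contains 16 terminal taxa: Abies_viridis, Ambystoma_litoralis, Apis_domesticus, Bacillus_litoralis, Cercopithecus_orientalis, Clostridium_elegans, Danio_palustris, Gasterosteus_gracilis, Lutra_vulgaris, Meles_bicolor, Mus_sylvestris, Oncorhynchus_australis, Oryza_maculatus, Panthera_gracilis, Pongo_gracilis, Secale_australis.

16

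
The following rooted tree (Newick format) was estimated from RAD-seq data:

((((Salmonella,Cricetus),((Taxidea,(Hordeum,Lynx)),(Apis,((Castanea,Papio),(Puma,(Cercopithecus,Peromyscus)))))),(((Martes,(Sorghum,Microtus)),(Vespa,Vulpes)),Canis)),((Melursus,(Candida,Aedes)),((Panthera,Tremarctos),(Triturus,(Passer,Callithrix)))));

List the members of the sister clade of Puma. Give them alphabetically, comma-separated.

Puma attaches to the tree at the node subtending (Puma,(Cercopithecus,Peromyscus)).
The other lineage descending from that same node — the sister group — is (Cercopithecus,Peromyscus); its 2 tips in alphabetical order are the answer.

Cercopithecus, Peromyscus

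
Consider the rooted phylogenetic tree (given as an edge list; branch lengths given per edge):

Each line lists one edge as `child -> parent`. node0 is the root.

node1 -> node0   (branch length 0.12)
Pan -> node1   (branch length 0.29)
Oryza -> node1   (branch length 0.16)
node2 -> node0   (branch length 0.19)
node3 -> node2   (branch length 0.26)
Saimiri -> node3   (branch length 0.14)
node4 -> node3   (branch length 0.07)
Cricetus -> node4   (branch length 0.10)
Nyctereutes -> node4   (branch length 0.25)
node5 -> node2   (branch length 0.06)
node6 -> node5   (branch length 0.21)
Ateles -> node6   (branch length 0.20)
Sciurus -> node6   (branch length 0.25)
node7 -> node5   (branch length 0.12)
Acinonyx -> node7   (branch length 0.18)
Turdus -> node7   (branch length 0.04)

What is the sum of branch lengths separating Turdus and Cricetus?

0.65

The path runs Turdus → … → MRCA → … → Cricetus; the MRCA is the node subtending ((Saimiri,(Cricetus,Nyctereutes)),((Ateles,Sciurus),(Acinonyx,Turdus))).
Branch lengths along that path: 0.04 + 0.12 + 0.06 + 0.26 + 0.07 + 0.10 = 0.65.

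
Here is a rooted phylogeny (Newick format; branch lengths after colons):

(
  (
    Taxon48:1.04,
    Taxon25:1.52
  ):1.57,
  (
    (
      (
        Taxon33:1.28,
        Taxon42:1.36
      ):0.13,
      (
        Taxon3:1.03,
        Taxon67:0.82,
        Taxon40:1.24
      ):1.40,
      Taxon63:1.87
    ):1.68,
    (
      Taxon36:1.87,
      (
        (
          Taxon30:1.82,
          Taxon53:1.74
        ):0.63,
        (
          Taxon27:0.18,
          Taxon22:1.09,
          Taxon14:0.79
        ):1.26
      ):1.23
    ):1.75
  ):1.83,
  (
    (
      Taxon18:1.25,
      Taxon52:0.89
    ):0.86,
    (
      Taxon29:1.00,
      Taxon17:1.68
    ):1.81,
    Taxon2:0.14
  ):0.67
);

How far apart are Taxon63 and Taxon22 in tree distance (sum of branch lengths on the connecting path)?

8.88

The path runs Taxon63 → … → MRCA → … → Taxon22; the MRCA is the node subtending (((Taxon33,Taxon42),(Taxon3,Taxon67,Taxon40),Taxon63),(Taxon36,((Taxon30,Taxon53),(Taxon27,Taxon22,Taxon14)))).
Branch lengths along that path: 1.87 + 1.68 + 1.75 + 1.23 + 1.26 + 1.09 = 8.88.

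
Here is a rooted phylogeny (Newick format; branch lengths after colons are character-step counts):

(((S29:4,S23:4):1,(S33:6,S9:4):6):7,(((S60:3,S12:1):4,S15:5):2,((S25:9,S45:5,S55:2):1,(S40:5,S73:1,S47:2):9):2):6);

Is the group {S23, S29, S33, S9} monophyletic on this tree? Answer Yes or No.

Yes

The most recent common ancestor of these taxa subtends ((S29,S23),(S33,S9)).
That clade has exactly 4 tips — every listed taxon and nothing else — so the group is monophyletic.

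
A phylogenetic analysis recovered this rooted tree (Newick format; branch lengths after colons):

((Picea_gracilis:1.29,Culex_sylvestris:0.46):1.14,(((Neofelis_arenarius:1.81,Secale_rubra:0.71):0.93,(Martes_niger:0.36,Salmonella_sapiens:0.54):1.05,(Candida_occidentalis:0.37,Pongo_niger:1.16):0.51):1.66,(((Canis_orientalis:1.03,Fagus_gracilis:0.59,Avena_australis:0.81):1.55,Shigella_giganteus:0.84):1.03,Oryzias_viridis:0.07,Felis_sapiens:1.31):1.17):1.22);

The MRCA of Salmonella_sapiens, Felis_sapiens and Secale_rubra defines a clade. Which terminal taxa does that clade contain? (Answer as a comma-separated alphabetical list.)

Avena_australis, Candida_occidentalis, Canis_orientalis, Fagus_gracilis, Felis_sapiens, Martes_niger, Neofelis_arenarius, Oryzias_viridis, Pongo_niger, Salmonella_sapiens, Secale_rubra, Shigella_giganteus

Tracing Salmonella_sapiens: it sits inside (Martes_niger,Salmonella_sapiens).
Tracing Felis_sapiens: it sits inside (((Canis_orientalis,Fagus_gracilis,Avena_australis),Shigella_giganteus),Oryzias_viridis,Felis_sapiens).
Tracing Secale_rubra: it sits inside (Neofelis_arenarius,Secale_rubra).
The smallest clade enclosing all 3 is (((Neofelis_arenarius,Secale_rubra),(Martes_niger,Salmonella_sapiens),(Candida_occidentalis,Pongo_niger)),(((Canis_orientalis,Fagus_gracilis,Avena_australis),Shigella_giganteus),Oryzias_viridis,Felis_sapiens)); the answer is its 12 terminal taxa in alphabetical order.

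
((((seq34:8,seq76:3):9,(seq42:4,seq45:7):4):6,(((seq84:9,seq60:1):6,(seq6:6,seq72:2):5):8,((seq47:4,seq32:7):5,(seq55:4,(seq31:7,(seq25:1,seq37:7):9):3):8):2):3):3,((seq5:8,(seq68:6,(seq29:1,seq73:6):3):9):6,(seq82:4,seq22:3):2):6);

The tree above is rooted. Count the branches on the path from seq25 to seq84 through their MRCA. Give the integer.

8

The MRCA of seq25 and seq84 is the node subtending (((seq84,seq60),(seq6,seq72)),((seq47,seq32),(seq55,(seq31,(seq25,seq37))))).
From seq25 up to that node: 5 branches. From seq84 up to the same node: 3 branches. Total: 5 + 3 = 8.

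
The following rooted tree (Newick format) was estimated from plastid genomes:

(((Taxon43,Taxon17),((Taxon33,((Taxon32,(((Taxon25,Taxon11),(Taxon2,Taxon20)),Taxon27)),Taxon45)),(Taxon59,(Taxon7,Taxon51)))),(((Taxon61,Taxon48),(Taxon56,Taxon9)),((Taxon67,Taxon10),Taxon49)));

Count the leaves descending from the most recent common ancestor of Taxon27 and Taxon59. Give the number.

The MRCA of Taxon27 and Taxon59 is the node subtending ((Taxon33,((Taxon32,(((Taxon25,Taxon11),(Taxon2,Taxon20)),Taxon27)),Taxon45)),(Taxon59,(Taxon7,Taxon51))).
That clade contains 11 terminal taxa: Taxon11, Taxon2, Taxon20, Taxon25, Taxon27, Taxon32, Taxon33, Taxon45, Taxon51, Taxon59, Taxon7.

11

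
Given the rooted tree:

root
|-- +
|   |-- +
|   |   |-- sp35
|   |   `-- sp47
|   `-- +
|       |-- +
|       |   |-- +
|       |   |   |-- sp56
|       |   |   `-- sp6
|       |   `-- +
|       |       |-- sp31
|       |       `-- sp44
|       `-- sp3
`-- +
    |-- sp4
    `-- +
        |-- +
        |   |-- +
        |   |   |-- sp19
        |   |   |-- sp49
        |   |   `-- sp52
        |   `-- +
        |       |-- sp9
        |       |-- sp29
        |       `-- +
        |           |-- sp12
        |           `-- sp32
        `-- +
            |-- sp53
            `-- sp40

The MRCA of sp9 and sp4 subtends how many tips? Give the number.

10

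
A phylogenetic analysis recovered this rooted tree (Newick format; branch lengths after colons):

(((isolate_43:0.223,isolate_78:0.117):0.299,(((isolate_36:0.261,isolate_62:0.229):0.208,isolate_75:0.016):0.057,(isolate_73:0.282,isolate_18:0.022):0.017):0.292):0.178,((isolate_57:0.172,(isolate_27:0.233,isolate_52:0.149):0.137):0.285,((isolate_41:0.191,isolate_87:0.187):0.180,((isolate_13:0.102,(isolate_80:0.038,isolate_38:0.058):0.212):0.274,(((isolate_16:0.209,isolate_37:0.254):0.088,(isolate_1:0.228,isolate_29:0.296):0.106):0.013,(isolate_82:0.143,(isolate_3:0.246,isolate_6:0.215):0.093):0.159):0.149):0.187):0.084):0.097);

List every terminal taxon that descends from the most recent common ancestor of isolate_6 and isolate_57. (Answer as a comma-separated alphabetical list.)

isolate_1, isolate_13, isolate_16, isolate_27, isolate_29, isolate_3, isolate_37, isolate_38, isolate_41, isolate_52, isolate_57, isolate_6, isolate_80, isolate_82, isolate_87

Tracing isolate_6: it sits inside (isolate_3,isolate_6).
Tracing isolate_57: it sits inside (isolate_57,(isolate_27,isolate_52)).
The smallest clade enclosing both is ((isolate_57,(isolate_27,isolate_52)),((isolate_41,isolate_87),((isolate_13,(isolate_80,isolate_38)),(((isolate_16,isolate_37),(isolate_1,isolate_29)),(isolate_82,(isolate_3,isolate_6)))))); the answer is its 15 terminal taxa in alphabetical order.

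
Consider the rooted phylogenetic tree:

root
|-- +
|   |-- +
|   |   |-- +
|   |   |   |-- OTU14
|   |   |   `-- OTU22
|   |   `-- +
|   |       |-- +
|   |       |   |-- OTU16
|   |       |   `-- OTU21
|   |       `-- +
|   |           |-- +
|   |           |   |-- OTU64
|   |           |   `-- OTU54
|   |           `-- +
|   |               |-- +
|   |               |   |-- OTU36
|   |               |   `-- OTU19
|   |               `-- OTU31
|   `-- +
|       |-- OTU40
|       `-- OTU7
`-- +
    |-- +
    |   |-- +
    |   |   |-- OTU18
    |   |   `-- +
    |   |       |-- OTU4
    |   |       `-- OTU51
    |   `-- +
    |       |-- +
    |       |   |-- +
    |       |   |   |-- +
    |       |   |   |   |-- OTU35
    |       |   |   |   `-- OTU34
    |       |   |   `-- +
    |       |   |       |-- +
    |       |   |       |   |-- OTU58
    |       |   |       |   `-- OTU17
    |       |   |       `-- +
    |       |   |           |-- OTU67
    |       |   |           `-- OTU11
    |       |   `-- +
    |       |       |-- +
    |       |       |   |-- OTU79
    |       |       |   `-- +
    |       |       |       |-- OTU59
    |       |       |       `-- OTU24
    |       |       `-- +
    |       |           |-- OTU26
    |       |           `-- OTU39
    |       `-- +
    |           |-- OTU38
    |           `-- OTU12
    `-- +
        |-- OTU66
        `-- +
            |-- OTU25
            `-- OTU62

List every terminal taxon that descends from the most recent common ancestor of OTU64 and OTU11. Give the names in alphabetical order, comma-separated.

OTU11, OTU12, OTU14, OTU16, OTU17, OTU18, OTU19, OTU21, OTU22, OTU24, OTU25, OTU26, OTU31, OTU34, OTU35, OTU36, OTU38, OTU39, OTU4, OTU40, OTU51, OTU54, OTU58, OTU59, OTU62, OTU64, OTU66, OTU67, OTU7, OTU79

Tracing OTU64: it sits inside (OTU64,OTU54).
Tracing OTU11: it sits inside (OTU67,OTU11).
The smallest clade enclosing both is the whole tree (their MRCA is the root), so the answer is all 30 tips in alphabetical order.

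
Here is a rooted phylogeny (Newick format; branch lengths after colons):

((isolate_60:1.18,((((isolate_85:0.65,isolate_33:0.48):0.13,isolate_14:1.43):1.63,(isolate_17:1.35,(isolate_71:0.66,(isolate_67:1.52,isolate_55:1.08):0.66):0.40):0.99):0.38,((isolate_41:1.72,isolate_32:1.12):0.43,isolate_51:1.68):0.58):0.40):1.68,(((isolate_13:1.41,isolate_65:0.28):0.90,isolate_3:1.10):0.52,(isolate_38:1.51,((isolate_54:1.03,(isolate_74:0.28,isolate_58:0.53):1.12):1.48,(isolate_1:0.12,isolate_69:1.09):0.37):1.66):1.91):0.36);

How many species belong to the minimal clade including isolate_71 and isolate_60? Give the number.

11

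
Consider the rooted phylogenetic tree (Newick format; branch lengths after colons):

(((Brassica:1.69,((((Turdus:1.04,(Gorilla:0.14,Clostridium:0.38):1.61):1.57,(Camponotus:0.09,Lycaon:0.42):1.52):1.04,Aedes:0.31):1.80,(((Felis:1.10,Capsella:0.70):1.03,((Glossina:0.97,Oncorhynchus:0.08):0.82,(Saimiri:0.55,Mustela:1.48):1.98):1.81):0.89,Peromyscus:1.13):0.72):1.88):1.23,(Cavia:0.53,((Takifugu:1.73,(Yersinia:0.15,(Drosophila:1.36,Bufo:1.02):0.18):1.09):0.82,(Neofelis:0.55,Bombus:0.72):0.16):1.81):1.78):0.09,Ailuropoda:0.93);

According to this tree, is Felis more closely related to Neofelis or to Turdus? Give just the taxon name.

Turdus

The MRCA of Felis and Turdus subtends ((((Turdus,(Gorilla,Clostridium)),(Camponotus,Lycaon)),Aedes),(((Felis,Capsella),((Glossina,Oncorhynchus),(Saimiri,Mustela))),Peromyscus)) (13 taxa).
The MRCA of Felis and Neofelis subtends ((Brassica,((((Turdus,(Gorilla,Clostridium)),(Camponotus,Lycaon)),Aedes),(((Felis,Capsella),((Glossina,Oncorhynchus),(Saimiri,Mustela))),Peromyscus))),(Cavia,((Takifugu,(Yersinia,(Drosophila,Bufo))),(Neofelis,Bombus)))) (21 taxa).
The first is nested inside the second, so Felis shares a more recent common ancestor with Turdus.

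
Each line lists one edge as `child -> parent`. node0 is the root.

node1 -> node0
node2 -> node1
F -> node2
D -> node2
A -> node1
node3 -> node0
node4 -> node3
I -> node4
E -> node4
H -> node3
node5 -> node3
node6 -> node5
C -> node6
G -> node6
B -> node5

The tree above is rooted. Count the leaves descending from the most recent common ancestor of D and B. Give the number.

9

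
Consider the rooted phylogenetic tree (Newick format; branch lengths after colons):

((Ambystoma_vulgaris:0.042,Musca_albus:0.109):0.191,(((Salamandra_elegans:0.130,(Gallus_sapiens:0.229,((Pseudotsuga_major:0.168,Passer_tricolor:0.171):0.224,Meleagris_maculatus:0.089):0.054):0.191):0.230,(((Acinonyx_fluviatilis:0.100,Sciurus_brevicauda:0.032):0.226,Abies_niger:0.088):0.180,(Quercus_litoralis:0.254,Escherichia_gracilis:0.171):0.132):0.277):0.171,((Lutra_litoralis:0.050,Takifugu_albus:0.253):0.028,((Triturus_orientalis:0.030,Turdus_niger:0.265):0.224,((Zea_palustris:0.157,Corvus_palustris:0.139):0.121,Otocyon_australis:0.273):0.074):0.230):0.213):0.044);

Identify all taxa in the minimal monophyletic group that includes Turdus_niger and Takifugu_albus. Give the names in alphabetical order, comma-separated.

Corvus_palustris, Lutra_litoralis, Otocyon_australis, Takifugu_albus, Triturus_orientalis, Turdus_niger, Zea_palustris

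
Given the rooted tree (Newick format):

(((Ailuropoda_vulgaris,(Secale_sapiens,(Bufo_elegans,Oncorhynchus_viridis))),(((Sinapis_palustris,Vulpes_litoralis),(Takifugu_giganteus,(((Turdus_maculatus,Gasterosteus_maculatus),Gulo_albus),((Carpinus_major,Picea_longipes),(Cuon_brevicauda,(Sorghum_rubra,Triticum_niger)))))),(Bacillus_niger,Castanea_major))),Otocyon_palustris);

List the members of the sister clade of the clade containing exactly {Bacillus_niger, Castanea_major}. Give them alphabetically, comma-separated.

The clade containing exactly {Bacillus_niger, Castanea_major} attaches to the tree at the node subtending (((Sinapis_palustris,Vulpes_litoralis),(Takifugu_giganteus,(((Turdus_maculatus,Gasterosteus_maculatus),Gulo_albus),((Carpinus_major,Picea_longipes),(Cuon_brevicauda,(Sorghum_rubra,Triticum_niger)))))),(Bacillus_niger,Castanea_major)).
The other lineage descending from that same node — the sister group — is ((Sinapis_palustris,Vulpes_litoralis),(Takifugu_giganteus,(((Turdus_maculatus,Gasterosteus_maculatus),Gulo_albus),((Carpinus_major,Picea_longipes),(Cuon_brevicauda,(Sorghum_rubra,Triticum_niger)))))); its 11 tips in alphabetical order are the answer.

Carpinus_major, Cuon_brevicauda, Gasterosteus_maculatus, Gulo_albus, Picea_longipes, Sinapis_palustris, Sorghum_rubra, Takifugu_giganteus, Triticum_niger, Turdus_maculatus, Vulpes_litoralis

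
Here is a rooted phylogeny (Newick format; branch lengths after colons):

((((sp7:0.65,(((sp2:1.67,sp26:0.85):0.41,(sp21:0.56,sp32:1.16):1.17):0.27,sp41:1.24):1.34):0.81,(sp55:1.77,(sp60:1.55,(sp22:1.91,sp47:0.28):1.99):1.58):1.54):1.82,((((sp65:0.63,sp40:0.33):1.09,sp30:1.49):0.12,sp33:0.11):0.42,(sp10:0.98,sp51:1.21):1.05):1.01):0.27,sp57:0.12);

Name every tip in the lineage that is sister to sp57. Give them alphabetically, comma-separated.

sp10, sp2, sp21, sp22, sp26, sp30, sp32, sp33, sp40, sp41, sp47, sp51, sp55, sp60, sp65, sp7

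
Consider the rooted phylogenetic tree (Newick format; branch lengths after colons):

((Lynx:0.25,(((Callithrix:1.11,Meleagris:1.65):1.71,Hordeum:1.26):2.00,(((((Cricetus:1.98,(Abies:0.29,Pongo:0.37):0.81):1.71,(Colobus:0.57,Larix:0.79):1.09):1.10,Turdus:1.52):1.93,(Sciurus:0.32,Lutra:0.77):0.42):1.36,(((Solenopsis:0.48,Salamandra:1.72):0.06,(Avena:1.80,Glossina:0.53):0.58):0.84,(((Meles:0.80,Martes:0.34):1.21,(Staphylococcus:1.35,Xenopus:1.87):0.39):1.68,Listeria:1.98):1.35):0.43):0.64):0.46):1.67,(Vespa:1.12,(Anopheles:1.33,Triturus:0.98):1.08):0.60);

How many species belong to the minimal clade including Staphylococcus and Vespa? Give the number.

The MRCA of Staphylococcus and Vespa is the root, so the clade is the entire tree.
That clade contains 24 terminal taxa: Abies, Anopheles, Avena, Callithrix, Colobus, Cricetus, Glossina, Hordeum, Larix, Listeria, Lutra, Lynx, Martes, Meleagris, Meles, Pongo, Salamandra, Sciurus, Solenopsis, Staphylococcus, Triturus, Turdus, Vespa, Xenopus.

24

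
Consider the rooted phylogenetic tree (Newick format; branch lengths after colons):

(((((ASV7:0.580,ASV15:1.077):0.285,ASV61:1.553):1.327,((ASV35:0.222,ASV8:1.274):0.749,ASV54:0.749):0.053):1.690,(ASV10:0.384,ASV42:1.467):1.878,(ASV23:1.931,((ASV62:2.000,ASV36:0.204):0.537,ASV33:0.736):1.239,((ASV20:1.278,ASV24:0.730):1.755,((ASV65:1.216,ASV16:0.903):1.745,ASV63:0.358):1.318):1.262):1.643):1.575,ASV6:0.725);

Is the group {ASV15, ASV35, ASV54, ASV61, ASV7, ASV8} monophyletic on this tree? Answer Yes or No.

Yes

The most recent common ancestor of these taxa subtends (((ASV7,ASV15),ASV61),((ASV35,ASV8),ASV54)).
That clade has exactly 6 tips — every listed taxon and nothing else — so the group is monophyletic.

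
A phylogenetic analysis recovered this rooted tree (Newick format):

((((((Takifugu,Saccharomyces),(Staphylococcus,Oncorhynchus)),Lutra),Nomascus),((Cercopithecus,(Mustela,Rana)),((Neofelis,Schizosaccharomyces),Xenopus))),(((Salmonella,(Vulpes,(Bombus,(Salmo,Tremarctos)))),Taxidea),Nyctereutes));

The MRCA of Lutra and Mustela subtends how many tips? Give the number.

The MRCA of Lutra and Mustela is the node subtending (((((Takifugu,Saccharomyces),(Staphylococcus,Oncorhynchus)),Lutra),Nomascus),((Cercopithecus,(Mustela,Rana)),((Neofelis,Schizosaccharomyces),Xenopus))).
That clade contains 12 terminal taxa: Cercopithecus, Lutra, Mustela, Neofelis, Nomascus, Oncorhynchus, Rana, Saccharomyces, Schizosaccharomyces, Staphylococcus, Takifugu, Xenopus.

12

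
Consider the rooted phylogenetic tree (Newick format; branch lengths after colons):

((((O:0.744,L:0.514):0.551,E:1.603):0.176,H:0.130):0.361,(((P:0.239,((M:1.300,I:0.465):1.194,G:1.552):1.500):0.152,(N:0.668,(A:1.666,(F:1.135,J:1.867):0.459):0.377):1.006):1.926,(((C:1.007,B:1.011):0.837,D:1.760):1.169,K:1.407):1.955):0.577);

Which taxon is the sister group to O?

O attaches to the tree at the node subtending (O,L).
The other lineage descending from that same node — the sister group — is the single tip L.

L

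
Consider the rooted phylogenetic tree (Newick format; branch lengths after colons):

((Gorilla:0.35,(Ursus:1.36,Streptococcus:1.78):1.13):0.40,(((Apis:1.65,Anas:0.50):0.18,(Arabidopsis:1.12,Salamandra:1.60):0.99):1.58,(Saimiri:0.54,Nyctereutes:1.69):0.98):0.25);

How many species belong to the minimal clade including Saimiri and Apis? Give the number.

6

The MRCA of Saimiri and Apis is the node subtending (((Apis,Anas),(Arabidopsis,Salamandra)),(Saimiri,Nyctereutes)).
That clade contains 6 terminal taxa: Anas, Apis, Arabidopsis, Nyctereutes, Saimiri, Salamandra.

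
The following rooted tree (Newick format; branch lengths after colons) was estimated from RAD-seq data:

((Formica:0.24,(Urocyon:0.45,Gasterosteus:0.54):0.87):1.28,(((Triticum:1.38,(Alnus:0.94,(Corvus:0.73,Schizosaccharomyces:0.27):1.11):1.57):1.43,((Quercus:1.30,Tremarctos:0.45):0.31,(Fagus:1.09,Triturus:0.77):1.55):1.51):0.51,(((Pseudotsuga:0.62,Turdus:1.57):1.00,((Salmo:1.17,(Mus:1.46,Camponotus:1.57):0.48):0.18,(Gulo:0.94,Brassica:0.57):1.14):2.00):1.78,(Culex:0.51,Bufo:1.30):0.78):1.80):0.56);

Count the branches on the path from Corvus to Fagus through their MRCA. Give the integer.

The MRCA of Corvus and Fagus is the node subtending ((Triticum,(Alnus,(Corvus,Schizosaccharomyces))),((Quercus,Tremarctos),(Fagus,Triturus))).
From Corvus up to that node: 4 branches. From Fagus up to the same node: 3 branches. Total: 4 + 3 = 7.

7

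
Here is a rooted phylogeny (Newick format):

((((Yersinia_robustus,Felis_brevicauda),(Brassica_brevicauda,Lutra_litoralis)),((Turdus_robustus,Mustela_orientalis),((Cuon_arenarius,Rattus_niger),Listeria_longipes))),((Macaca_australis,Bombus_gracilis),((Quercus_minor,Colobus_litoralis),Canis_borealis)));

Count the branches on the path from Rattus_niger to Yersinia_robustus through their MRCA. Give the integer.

7

The MRCA of Rattus_niger and Yersinia_robustus is the node subtending (((Yersinia_robustus,Felis_brevicauda),(Brassica_brevicauda,Lutra_litoralis)),((Turdus_robustus,Mustela_orientalis),((Cuon_arenarius,Rattus_niger),Listeria_longipes))).
From Rattus_niger up to that node: 4 branches. From Yersinia_robustus up to the same node: 3 branches. Total: 4 + 3 = 7.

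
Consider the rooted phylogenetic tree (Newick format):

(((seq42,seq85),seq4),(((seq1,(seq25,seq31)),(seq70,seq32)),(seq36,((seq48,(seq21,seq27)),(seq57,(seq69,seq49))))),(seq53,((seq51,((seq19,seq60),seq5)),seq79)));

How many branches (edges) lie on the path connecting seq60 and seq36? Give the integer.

The MRCA of seq60 and seq36 is the root of the tree.
From seq60 up to that node: 6 branches. From seq36 up to the same node: 3 branches. Total: 6 + 3 = 9.

9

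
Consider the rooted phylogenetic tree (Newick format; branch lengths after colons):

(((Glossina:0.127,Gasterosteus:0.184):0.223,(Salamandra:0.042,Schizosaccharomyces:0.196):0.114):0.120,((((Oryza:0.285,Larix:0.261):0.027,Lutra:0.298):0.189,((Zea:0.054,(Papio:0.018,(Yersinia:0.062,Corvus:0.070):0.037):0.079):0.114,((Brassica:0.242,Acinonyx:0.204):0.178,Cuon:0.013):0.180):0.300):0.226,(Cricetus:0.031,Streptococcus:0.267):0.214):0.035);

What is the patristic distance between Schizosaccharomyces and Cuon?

1.184

The path runs Schizosaccharomyces → … → MRCA → … → Cuon; the MRCA is the root of the tree.
Branch lengths along that path: 0.196 + 0.114 + 0.120 + 0.035 + 0.226 + 0.300 + 0.180 + 0.013 = 1.184.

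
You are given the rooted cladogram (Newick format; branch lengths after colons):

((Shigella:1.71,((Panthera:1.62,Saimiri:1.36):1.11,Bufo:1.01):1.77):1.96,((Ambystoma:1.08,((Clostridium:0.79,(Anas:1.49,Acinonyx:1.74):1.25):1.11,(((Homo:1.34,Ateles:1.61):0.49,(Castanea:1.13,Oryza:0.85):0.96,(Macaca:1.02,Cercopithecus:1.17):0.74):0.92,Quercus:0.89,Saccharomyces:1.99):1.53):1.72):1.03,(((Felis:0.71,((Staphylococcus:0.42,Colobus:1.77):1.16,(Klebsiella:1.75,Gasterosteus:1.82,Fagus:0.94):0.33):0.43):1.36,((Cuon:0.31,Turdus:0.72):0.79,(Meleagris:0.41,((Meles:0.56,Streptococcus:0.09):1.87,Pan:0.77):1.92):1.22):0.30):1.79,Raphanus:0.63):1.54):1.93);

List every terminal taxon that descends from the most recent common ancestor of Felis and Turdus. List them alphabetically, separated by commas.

Colobus, Cuon, Fagus, Felis, Gasterosteus, Klebsiella, Meleagris, Meles, Pan, Staphylococcus, Streptococcus, Turdus

Tracing Felis: it sits inside (Felis,((Staphylococcus,Colobus),(Klebsiella,Gasterosteus,Fagus))).
Tracing Turdus: it sits inside (Cuon,Turdus).
The smallest clade enclosing both is ((Felis,((Staphylococcus,Colobus),(Klebsiella,Gasterosteus,Fagus))),((Cuon,Turdus),(Meleagris,((Meles,Streptococcus),Pan)))); the answer is its 12 terminal taxa in alphabetical order.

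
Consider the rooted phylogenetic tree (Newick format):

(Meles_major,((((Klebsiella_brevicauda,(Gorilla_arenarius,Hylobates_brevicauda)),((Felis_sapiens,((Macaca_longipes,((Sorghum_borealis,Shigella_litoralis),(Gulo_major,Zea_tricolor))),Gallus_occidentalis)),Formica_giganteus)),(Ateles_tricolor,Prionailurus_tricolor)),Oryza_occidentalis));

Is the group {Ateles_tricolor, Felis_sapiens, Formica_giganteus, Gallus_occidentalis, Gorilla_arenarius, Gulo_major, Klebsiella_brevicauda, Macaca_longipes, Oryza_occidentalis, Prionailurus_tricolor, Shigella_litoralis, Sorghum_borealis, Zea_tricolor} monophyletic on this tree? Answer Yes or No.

No

The MRCA of the listed taxa subtends ((((Klebsiella_brevicauda,(Gorilla_arenarius,Hylobates_brevicauda)),((Felis_sapiens,((Macaca_longipes,((Sorghum_borealis,Shigella_litoralis),(Gulo_major,Zea_tricolor))),Gallus_occidentalis)),Formica_giganteus)),(Ateles_tricolor,Prionailurus_tricolor)),Oryza_occidentalis).
That clade also contains Hylobates_brevicauda, which is not in the proposed group, so the group is not monophyletic.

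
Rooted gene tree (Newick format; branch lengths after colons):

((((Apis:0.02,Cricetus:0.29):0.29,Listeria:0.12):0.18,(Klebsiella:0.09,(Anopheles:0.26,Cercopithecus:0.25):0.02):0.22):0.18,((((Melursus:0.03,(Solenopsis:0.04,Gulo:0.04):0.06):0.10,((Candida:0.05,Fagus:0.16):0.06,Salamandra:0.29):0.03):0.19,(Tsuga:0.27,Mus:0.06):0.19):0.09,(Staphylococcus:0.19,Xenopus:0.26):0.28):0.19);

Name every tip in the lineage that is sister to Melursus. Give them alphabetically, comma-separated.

Gulo, Solenopsis

Melursus attaches to the tree at the node subtending (Melursus,(Solenopsis,Gulo)).
The other lineage descending from that same node — the sister group — is (Solenopsis,Gulo); its 2 tips in alphabetical order are the answer.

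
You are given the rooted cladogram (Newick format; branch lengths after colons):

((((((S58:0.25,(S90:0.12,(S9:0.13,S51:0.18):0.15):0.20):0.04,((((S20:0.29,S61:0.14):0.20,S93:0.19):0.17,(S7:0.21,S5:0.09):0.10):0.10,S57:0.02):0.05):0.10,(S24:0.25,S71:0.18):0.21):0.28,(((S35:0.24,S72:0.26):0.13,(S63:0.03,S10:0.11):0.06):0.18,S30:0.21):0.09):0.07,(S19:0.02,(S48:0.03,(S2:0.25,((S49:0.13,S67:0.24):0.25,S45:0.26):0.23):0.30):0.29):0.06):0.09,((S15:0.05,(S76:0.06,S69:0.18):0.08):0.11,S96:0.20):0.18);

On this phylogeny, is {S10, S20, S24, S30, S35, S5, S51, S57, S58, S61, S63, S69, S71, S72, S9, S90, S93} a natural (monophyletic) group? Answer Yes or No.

The MRCA of the listed taxa is the root, so the smallest clade containing them is the whole tree.
That clade also contains S15, S19, S2, S45, S48, S49, S67, S7, S76, S96, which are not in the proposed group, so the group is not monophyletic.

No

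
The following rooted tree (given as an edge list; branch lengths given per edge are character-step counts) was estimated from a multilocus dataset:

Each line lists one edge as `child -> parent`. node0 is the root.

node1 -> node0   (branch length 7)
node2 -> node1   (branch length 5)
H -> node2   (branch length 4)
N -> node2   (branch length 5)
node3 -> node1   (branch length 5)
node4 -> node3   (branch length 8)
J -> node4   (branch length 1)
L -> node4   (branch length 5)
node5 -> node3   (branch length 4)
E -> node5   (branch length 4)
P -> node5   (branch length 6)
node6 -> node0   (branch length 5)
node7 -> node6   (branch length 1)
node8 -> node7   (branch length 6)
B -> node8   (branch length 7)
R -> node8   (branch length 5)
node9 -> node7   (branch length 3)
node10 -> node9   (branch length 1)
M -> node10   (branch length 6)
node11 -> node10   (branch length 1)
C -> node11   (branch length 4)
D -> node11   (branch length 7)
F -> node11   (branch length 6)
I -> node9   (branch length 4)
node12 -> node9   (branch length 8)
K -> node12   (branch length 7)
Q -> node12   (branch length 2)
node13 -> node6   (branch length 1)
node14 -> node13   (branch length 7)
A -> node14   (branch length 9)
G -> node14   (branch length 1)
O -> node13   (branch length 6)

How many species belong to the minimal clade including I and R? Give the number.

9

The MRCA of I and R is the node subtending ((B,R),((M,(C,D,F)),I,(K,Q))).
That clade contains 9 terminal taxa: B, C, D, F, I, K, M, Q, R.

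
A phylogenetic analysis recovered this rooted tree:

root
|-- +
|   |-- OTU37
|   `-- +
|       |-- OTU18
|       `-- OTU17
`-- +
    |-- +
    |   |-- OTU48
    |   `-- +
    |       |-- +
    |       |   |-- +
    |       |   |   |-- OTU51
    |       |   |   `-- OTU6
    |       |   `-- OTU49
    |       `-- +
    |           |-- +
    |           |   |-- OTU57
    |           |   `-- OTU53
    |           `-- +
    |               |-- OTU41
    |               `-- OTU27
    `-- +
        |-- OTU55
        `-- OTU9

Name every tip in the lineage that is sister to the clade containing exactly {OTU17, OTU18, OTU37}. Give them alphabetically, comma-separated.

OTU27, OTU41, OTU48, OTU49, OTU51, OTU53, OTU55, OTU57, OTU6, OTU9

The clade containing exactly {OTU17, OTU18, OTU37} attaches directly to the root of the tree.
The other lineage descending from that same node — the sister group — is ((OTU48,(((OTU51,OTU6),OTU49),((OTU57,OTU53),(OTU41,OTU27)))),(OTU55,OTU9)); its 10 tips in alphabetical order are the answer.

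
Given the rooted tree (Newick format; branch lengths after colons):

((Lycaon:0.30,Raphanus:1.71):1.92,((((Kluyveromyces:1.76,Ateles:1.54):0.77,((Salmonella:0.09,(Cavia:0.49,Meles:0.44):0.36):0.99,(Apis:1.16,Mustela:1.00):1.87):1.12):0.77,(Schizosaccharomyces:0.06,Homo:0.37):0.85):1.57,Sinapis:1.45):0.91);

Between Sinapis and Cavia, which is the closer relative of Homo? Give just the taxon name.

Cavia

The MRCA of Homo and Cavia subtends (((Kluyveromyces,Ateles),((Salmonella,(Cavia,Meles)),(Apis,Mustela))),(Schizosaccharomyces,Homo)) (9 taxa).
The MRCA of Homo and Sinapis subtends ((((Kluyveromyces,Ateles),((Salmonella,(Cavia,Meles)),(Apis,Mustela))),(Schizosaccharomyces,Homo)),Sinapis) (10 taxa).
The first is nested inside the second, so Homo shares a more recent common ancestor with Cavia.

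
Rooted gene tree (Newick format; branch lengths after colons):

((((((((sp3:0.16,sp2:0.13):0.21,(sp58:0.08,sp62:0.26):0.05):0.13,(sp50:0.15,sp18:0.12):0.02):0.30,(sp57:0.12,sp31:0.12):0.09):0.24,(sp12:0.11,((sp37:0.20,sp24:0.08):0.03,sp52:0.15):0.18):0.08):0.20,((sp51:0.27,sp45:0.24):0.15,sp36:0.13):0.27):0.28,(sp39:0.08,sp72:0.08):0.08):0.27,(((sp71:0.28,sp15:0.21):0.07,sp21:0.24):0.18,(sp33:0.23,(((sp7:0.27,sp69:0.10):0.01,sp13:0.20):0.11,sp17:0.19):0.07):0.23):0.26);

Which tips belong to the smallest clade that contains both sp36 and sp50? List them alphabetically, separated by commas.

Tracing sp36: it sits inside ((sp51,sp45),sp36).
Tracing sp50: it sits inside (sp50,sp18).
The smallest clade enclosing both is ((((((sp3,sp2),(sp58,sp62)),(sp50,sp18)),(sp57,sp31)),(sp12,((sp37,sp24),sp52))),((sp51,sp45),sp36)); the answer is its 15 terminal taxa in alphabetical order.

sp12, sp18, sp2, sp24, sp3, sp31, sp36, sp37, sp45, sp50, sp51, sp52, sp57, sp58, sp62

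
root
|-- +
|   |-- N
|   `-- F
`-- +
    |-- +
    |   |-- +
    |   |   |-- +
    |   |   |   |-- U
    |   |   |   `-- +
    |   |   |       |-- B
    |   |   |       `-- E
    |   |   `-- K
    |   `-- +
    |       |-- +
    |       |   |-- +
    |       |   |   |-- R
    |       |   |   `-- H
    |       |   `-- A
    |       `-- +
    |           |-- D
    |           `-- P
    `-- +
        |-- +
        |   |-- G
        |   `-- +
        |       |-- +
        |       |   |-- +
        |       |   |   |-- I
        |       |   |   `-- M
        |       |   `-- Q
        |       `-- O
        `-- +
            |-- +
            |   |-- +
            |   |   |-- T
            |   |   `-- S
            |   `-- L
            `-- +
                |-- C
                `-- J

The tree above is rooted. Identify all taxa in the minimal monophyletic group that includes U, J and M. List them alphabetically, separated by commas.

A, B, C, D, E, G, H, I, J, K, L, M, O, P, Q, R, S, T, U

Tracing U: it sits inside (U,(B,E)).
Tracing J: it sits inside (C,J).
Tracing M: it sits inside (I,M).
The smallest clade enclosing all 3 is ((((U,(B,E)),K),(((R,H),A),(D,P))),((G,(((I,M),Q),O)),(((T,S),L),(C,J)))); the answer is its 19 terminal taxa in alphabetical order.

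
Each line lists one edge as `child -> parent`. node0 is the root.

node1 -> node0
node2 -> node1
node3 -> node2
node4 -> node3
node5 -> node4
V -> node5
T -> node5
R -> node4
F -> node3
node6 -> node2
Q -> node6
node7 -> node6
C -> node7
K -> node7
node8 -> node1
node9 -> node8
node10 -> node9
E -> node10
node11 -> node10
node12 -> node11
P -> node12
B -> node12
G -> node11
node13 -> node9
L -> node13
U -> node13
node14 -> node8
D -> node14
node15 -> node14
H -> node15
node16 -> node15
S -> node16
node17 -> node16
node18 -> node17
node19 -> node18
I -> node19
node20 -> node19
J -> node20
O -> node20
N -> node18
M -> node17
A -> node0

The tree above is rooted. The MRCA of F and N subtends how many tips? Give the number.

The MRCA of F and N is the node subtending (((((V,T),R),F),(Q,(C,K))),(((E,((P,B),G)),(L,U)),(D,(H,(S,(((I,(J,O)),N),M)))))).
That clade contains 21 terminal taxa: B, C, D, E, F, G, H, I, J, K, L, M, N, O, P, Q, R, S, T, U, V.

21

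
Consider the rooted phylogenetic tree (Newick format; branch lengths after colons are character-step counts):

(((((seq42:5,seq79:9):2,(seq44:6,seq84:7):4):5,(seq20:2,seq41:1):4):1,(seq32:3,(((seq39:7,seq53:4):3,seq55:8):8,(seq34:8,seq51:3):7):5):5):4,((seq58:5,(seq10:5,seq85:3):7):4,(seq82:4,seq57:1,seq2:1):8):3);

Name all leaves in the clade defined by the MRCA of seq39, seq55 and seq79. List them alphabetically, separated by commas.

Tracing seq39: it sits inside (seq39,seq53).
Tracing seq55: it sits inside ((seq39,seq53),seq55).
Tracing seq79: it sits inside (seq42,seq79).
The smallest clade enclosing all 3 is ((((seq42,seq79),(seq44,seq84)),(seq20,seq41)),(seq32,(((seq39,seq53),seq55),(seq34,seq51)))); the answer is its 12 terminal taxa in alphabetical order.

seq20, seq32, seq34, seq39, seq41, seq42, seq44, seq51, seq53, seq55, seq79, seq84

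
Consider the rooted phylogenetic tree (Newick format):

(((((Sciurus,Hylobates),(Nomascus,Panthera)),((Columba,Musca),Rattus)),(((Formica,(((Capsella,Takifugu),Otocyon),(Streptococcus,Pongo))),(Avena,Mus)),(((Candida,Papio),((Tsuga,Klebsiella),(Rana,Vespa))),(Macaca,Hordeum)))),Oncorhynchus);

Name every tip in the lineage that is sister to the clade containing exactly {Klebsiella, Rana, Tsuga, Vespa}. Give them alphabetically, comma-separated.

Candida, Papio

The clade containing exactly {Klebsiella, Rana, Tsuga, Vespa} attaches to the tree at the node subtending ((Candida,Papio),((Tsuga,Klebsiella),(Rana,Vespa))).
The other lineage descending from that same node — the sister group — is (Candida,Papio); its 2 tips in alphabetical order are the answer.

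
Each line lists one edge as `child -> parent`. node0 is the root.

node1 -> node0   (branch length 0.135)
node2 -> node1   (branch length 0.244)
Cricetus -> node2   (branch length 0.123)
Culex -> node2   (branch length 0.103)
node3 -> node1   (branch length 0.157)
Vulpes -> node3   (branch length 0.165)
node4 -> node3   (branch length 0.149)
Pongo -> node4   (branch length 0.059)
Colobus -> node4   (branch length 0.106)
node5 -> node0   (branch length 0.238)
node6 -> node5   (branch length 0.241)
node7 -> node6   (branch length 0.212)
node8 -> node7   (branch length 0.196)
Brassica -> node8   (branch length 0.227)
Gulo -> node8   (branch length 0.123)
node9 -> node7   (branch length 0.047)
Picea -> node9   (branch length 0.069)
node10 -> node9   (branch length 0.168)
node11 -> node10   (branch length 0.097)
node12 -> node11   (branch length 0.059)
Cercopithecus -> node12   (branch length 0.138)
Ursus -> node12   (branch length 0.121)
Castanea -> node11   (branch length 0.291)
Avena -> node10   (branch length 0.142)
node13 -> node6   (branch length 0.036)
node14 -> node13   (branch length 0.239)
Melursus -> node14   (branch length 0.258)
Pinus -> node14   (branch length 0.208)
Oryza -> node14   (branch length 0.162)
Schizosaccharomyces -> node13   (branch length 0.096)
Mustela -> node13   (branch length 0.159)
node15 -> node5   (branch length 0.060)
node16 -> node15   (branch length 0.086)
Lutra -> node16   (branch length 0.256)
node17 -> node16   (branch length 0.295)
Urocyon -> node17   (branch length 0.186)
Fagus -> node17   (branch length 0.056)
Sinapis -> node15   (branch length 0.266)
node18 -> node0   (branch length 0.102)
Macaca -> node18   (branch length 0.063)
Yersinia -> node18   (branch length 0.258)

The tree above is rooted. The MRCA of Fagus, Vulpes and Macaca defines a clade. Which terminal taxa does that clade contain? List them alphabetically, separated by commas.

Avena, Brassica, Castanea, Cercopithecus, Colobus, Cricetus, Culex, Fagus, Gulo, Lutra, Macaca, Melursus, Mustela, Oryza, Picea, Pinus, Pongo, Schizosaccharomyces, Sinapis, Urocyon, Ursus, Vulpes, Yersinia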